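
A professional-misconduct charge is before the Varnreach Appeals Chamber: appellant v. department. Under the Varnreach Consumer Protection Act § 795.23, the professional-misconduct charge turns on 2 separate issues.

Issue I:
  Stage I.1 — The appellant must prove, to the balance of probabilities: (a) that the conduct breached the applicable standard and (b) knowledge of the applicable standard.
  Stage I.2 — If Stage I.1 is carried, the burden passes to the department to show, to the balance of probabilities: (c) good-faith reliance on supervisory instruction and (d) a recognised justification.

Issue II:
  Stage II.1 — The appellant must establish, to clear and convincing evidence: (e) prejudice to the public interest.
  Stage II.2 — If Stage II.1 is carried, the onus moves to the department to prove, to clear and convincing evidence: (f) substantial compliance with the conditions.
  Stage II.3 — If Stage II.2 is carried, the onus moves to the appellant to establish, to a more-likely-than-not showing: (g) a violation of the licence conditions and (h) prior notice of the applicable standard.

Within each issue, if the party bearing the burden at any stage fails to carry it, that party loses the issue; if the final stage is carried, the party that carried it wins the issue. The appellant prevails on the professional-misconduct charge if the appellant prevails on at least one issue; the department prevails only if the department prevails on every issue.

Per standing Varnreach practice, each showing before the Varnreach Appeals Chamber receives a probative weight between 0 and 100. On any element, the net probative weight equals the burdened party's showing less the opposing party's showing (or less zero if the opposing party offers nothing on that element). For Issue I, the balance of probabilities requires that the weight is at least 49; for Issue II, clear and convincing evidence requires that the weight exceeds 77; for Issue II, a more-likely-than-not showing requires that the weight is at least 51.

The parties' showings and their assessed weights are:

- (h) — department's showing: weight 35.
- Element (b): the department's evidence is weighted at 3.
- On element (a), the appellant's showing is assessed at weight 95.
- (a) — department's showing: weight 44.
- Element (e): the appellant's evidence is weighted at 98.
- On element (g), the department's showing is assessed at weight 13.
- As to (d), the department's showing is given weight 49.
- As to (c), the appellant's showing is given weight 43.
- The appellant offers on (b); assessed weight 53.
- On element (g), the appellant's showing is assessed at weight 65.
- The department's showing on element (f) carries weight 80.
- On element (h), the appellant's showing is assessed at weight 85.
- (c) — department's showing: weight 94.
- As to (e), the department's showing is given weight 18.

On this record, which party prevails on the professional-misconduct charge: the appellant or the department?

department

— Issue I —
At Stage I.1 the appellant must meet the balance of probabilities (weight is at least 49): on (a) the weight is 95 less the opposing 44 gives net 51, ≥ 49, so (a) meets the standard; on (b) the weight is 53 less the opposing 3 gives net 50, which does reach 49, so (b) meets the standard.
  Stage I.1 carried; the burden shifts to the department.
At Stage I.2 the department must meet the balance of probabilities (weight is at least 49): on (c) the weight is 94 less the opposing 43 gives net 51, ≥ 49, so (c) meets the standard; on (d) the weight is 49, ≥ 49, so (d) meets the standard.
  The department carries the last stage.
Every stage carried; the department prevails on this issue.
— Issue II —
Stage II.1 (appellant, clear and convincing evidence, weight exceeds 77): (e) net 98−18=80 > 77 — meets.
  Stage II.1 is satisfied; the onus moves to the department.
Stage II.2 (department, clear and convincing evidence, weight exceeds 77): (f) 80 > 77 — meets.
  Stage II.2 is satisfied; the onus moves to the appellant.
Stage II.3 (appellant, a more-likely-than-not showing, weight is at least 51): (g) net 65−13=52 ≥ 51 — meets; (h) net 85−35=50 < 51 — fails.
  Stage II.3 not carried; the appellant fails its burden.
The department prevails on this issue.
Per-issue: Issue I → department; Issue II → department. The appellant must prevail on at least one issue; overall, the department prevails.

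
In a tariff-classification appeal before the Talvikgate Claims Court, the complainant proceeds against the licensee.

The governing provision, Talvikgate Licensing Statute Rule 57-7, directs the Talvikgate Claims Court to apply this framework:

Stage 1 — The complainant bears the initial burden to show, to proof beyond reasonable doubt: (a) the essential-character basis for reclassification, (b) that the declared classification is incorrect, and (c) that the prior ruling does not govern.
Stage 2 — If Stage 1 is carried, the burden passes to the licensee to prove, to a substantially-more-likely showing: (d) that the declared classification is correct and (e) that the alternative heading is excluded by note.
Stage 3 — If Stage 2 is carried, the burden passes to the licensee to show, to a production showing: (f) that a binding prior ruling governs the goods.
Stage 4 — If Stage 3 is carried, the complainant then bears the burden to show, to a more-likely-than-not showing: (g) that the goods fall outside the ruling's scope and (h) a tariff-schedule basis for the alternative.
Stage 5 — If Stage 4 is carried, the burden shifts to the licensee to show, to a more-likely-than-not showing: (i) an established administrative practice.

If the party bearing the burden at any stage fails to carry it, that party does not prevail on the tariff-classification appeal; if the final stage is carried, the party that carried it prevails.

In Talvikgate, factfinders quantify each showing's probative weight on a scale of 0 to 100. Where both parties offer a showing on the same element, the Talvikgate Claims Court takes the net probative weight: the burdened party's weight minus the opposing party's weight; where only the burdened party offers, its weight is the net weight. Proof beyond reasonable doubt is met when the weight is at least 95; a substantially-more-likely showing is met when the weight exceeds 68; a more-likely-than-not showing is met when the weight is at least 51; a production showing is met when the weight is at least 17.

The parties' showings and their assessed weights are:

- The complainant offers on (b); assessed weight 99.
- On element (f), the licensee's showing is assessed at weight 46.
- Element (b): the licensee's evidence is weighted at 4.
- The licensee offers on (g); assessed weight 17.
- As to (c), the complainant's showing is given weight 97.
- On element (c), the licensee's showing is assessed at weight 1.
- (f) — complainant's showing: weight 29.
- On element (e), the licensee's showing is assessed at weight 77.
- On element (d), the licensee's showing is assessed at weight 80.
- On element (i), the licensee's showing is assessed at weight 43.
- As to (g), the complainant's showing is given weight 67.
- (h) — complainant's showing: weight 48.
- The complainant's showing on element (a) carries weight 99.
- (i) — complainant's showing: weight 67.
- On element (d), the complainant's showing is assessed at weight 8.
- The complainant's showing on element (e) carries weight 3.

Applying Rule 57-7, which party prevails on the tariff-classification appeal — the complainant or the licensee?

licensee

At Stage 1 the complainant must meet proof beyond reasonable doubt (weight is at least 95): on (a) the weight is 99, which does reach 95, so (a) meets the standard; on (b) the weight is 99 less the opposing 4 gives net 95, which does reach 95, so (b) meets the standard; on (c) the weight is 97 less the opposing 1 gives net 96, ≥ 95, so (c) meets the standard.
  Stage 1 carried; the burden shifts to the licensee.
At Stage 2 the licensee must meet a substantially-more-likely showing (weight exceeds 68): on (d) the weight is 80 less the opposing 8 gives net 72, > 68, so (d) meets the standard; on (e) the weight is 77 less the opposing 3 gives net 74, which does exceed 68, so (e) meets the standard.
  Stage 2 carried; the burden remains with the licensee.
At Stage 3 the licensee must meet a production showing (weight is at least 17): on (f) the weight is 46 less the opposing 29 gives net 17, which does reach 17, so (f) meets the standard.
  Stage 3 carried; the burden shifts to the complainant.
At Stage 4 the complainant must meet a more-likely-than-not showing (weight is at least 51): on (g) the weight is 67 less the opposing 17 gives net 50, which does not reach 51, so (g) does not meet the standard; on (h) the weight is 48, which does not reach 51, so (h) does not meet the standard.
  Not every element is met, so the complainant fails to carry Stage 4.
The licensee prevails.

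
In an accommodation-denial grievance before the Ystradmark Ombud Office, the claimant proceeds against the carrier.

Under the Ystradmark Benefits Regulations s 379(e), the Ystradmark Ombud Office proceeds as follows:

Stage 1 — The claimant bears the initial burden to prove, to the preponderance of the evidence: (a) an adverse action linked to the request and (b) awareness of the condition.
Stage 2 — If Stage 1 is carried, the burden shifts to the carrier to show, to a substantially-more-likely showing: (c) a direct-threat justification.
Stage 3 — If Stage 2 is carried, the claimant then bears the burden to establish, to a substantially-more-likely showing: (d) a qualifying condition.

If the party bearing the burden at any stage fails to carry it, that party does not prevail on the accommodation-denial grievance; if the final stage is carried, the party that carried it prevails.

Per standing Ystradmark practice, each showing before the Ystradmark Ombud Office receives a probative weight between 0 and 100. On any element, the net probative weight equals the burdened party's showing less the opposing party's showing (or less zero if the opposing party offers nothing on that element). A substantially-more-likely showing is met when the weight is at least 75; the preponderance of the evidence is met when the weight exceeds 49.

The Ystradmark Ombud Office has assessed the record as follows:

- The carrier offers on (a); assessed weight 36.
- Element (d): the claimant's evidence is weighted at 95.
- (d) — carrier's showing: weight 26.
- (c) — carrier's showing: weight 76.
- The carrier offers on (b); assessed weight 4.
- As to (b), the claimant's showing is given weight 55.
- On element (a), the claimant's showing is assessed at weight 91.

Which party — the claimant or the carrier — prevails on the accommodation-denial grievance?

Stage 1 (claimant, the preponderance of the evidence, weight exceeds 49): (a) net 91−36=55 > 49 — meets; (b) net 55−4=51 > 49 — meets.
  Stage 1 carried; the burden shifts to the carrier.
Stage 2 (carrier, a substantially-more-likely showing, weight is at least 75): (c) 76 ≥ 75 — meets.
  Stage 2 carried; the burden shifts to the claimant.
Stage 3 (claimant, a substantially-more-likely showing, weight is at least 75): (d) net 95−26=69 < 75 — fails.
  Stage 3 not carried; the claimant fails its burden.
The analysis ends at Stage 3; the carrier prevails.

carrier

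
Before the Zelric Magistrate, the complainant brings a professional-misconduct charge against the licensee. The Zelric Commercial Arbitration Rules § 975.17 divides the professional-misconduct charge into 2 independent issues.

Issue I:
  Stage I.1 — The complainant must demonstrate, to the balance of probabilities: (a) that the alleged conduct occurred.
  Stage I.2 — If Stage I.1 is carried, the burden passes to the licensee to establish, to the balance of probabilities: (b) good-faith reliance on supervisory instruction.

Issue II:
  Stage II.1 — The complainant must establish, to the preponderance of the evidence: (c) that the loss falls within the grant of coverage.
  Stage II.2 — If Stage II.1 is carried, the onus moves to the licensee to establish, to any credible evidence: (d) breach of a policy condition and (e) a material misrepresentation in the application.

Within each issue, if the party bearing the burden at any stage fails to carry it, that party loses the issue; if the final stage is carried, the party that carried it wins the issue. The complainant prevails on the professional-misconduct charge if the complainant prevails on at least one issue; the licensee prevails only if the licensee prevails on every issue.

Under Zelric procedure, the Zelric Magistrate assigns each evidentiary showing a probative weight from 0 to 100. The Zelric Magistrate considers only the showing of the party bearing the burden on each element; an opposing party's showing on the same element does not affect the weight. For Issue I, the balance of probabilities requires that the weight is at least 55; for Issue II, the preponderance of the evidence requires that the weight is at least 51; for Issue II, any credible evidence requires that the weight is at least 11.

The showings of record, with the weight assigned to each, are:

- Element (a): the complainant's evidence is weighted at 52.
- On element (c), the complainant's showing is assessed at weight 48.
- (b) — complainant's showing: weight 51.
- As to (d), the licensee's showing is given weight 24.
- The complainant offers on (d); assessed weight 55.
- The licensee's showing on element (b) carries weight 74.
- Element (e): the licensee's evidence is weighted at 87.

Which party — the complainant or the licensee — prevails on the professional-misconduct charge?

— Issue I —
Stage I.1 — burden on complainant; standard: the balance of probabilities (weight is at least 55).
    (a): 52 < 55 [not met]
  Stage I.1 not carried; the complainant fails its burden.
The licensee prevails on this issue.
— Issue II —
At Stage II.1 the complainant must meet the preponderance of the evidence (weight is at least 51): on (c) the weight is 48, which does not reach 51, so (c) does not meet the standard.
  Not every element is met, so the complainant fails to carry Stage II.1.
So the licensee prevails on this issue.
Per-issue: Issue I → licensee; Issue II → licensee. The complainant must prevail on at least one issue; overall, the licensee prevails.

licensee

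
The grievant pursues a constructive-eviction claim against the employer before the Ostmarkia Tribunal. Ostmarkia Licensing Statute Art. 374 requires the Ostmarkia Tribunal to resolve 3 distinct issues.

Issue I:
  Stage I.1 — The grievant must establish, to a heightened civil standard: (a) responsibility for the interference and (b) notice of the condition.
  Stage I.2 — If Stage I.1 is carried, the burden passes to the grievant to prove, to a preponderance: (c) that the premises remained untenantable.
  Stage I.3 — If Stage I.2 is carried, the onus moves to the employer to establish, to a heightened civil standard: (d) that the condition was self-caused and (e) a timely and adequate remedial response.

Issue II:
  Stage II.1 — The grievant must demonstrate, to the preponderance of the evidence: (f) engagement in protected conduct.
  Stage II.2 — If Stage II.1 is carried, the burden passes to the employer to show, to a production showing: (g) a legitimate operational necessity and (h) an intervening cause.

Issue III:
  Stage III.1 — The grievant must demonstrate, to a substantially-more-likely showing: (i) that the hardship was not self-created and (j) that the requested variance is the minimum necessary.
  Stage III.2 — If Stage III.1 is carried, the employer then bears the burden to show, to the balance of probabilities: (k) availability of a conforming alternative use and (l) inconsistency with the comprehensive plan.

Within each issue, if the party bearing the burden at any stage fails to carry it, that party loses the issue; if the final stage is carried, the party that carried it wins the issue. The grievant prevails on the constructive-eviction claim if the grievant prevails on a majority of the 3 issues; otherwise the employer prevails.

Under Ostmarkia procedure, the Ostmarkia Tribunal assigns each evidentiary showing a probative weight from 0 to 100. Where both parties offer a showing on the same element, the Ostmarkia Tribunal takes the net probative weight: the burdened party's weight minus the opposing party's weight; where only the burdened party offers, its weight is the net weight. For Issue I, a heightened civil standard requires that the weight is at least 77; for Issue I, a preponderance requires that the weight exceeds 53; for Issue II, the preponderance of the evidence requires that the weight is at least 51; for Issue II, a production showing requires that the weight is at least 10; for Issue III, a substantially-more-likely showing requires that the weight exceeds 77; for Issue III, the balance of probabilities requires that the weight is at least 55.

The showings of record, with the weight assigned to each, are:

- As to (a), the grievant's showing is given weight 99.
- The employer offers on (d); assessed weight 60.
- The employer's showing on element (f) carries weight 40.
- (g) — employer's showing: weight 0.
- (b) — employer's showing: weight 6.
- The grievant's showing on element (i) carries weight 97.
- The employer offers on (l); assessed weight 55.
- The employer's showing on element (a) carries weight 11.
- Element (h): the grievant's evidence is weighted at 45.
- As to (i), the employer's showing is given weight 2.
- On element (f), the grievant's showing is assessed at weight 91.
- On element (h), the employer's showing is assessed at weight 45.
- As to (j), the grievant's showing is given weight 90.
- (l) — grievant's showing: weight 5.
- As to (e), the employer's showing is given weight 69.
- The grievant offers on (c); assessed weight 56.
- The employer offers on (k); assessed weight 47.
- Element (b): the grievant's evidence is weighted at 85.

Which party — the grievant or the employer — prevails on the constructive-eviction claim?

grievant

— Issue I —
Stage I.1 — burden on grievant; standard: a heightened civil standard (weight is at least 77).
    (a): 99 − 11 = 88 ≥ 77 [met]
    (b): 85 − 6 = 79 ≥ 77 [met]
  Stage I.1 carried; the burden remains with the grievant.
Stage I.2 — burden on grievant; standard: a preponderance (weight exceeds 53).
    (c): 56 > 53 [met]
  Stage I.2 is satisfied; the onus moves to the employer.
Stage I.3 — burden on employer; standard: a heightened civil standard (weight is at least 77).
    (d): 60 < 77 [not met]
    (e): 69 < 77 [not met]
  The employer does not carry Stage I.3.
The grievant prevails on this issue.
— Issue II —
At Stage II.1 the grievant must meet the preponderance of the evidence (weight is at least 51): on (f) the weight is 91 less the opposing 40 gives net 51, which does reach 51, so (f) meets the standard.
  Stage II.1 carried; the burden shifts to the employer.
At Stage II.2 the employer must meet a production showing (weight is at least 10): on (g) the weight is 0, < 10, so (g) does not meet the standard; on (h) the weight is 45 less the opposing 45 gives net 0, which does not reach 10, so (h) does not meet the standard.
  Stage II.2 not carried; the employer fails its burden.
The grievant prevails on this issue.
— Issue III —
At Stage III.1 the grievant must meet a substantially-more-likely showing (weight exceeds 77): on (i) the weight is 97 less the opposing 2 gives net 95, > 77, so (i) meets the standard; on (j) the weight is 90, which does exceed 77, so (j) meets the standard.
  Stage III.1 carried; the burden shifts to the employer.
At Stage III.2 the employer must meet the balance of probabilities (weight is at least 55): on (k) the weight is 47, which does not reach 55, so (k) does not meet the standard; on (l) the weight is 55 less the opposing 5 gives net 50, < 55, so (l) does not meet the standard.
  The employer does not carry Stage III.2.
So the grievant prevails on this issue.
Per-issue: Issue I → grievant; Issue II → grievant; Issue III → grievant. The grievant must prevail on a majority of issues; overall, the grievant prevails.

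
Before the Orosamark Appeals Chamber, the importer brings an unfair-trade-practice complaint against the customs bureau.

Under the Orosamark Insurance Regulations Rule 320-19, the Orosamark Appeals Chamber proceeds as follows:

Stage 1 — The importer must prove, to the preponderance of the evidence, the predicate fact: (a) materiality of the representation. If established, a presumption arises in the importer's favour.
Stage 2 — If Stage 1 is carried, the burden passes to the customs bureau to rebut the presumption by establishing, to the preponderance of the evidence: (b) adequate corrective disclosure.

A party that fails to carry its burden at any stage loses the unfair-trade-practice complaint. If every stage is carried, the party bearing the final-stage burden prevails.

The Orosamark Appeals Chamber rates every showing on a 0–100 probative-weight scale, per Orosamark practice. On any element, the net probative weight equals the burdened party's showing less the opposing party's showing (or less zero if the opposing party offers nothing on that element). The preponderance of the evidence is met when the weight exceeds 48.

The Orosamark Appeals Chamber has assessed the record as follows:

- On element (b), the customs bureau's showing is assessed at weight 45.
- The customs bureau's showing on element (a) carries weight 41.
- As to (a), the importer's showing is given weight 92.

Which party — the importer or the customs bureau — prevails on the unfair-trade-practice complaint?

importer

Stage 1 (importer, the preponderance of the evidence, weight exceeds 48): (a) net 92−41=51 > 48 — meets.
  Stage 1 is satisfied; the onus moves to the customs bureau.
Stage 2 (customs bureau, the preponderance of the evidence, weight exceeds 48): (b) 45 ≤ 48 — fails.
  Stage 2 not carried; the customs bureau fails its burden.
So the importer prevails.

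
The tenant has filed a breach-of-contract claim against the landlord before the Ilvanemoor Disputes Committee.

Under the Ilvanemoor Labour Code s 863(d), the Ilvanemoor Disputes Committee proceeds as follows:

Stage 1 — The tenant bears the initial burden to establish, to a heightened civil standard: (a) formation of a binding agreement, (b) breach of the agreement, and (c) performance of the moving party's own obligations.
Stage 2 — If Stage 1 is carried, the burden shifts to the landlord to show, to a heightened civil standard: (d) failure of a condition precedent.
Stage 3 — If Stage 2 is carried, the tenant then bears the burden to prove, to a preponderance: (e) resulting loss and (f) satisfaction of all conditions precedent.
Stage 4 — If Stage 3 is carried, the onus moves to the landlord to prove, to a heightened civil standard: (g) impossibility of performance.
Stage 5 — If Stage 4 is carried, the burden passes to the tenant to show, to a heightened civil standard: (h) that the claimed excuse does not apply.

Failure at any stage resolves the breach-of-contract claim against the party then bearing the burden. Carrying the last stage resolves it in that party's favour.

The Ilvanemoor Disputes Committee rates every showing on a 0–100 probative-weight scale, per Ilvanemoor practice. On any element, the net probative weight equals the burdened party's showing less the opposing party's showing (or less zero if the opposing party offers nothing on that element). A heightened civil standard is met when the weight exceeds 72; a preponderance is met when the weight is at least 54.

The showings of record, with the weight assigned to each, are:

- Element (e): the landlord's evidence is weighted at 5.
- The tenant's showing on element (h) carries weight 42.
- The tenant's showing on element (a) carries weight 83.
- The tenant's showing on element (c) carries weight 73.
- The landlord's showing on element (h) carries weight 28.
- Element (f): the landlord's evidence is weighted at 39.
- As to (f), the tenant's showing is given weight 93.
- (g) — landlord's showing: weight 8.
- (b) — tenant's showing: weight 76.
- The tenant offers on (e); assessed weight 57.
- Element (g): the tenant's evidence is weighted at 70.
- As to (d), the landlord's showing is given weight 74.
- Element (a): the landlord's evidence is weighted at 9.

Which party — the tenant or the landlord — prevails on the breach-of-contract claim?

landlord

At Stage 1 the tenant must meet a heightened civil standard (weight exceeds 72): on (a) the weight is 83 less the opposing 9 gives net 74, > 72, so (a) meets the standard; on (b) the weight is 76, > 72, so (b) meets the standard; on (c) the weight is 73, > 72, so (c) meets the standard.
  The tenant carries Stage 1; the landlord now bears the burden.
At Stage 2 the landlord must meet a heightened civil standard (weight exceeds 72): on (d) the weight is 74, > 72, so (d) meets the standard.
  Stage 2 is satisfied; the onus moves to the tenant.
At Stage 3 the tenant must meet a preponderance (weight is at least 54): on (e) the weight is 57 less the opposing 5 gives net 52, < 54, so (e) does not meet the standard; on (f) the weight is 93 less the opposing 39 gives net 54, ≥ 54, so (f) meets the standard.
  Stage 3 not carried; the tenant fails its burden.
The landlord prevails.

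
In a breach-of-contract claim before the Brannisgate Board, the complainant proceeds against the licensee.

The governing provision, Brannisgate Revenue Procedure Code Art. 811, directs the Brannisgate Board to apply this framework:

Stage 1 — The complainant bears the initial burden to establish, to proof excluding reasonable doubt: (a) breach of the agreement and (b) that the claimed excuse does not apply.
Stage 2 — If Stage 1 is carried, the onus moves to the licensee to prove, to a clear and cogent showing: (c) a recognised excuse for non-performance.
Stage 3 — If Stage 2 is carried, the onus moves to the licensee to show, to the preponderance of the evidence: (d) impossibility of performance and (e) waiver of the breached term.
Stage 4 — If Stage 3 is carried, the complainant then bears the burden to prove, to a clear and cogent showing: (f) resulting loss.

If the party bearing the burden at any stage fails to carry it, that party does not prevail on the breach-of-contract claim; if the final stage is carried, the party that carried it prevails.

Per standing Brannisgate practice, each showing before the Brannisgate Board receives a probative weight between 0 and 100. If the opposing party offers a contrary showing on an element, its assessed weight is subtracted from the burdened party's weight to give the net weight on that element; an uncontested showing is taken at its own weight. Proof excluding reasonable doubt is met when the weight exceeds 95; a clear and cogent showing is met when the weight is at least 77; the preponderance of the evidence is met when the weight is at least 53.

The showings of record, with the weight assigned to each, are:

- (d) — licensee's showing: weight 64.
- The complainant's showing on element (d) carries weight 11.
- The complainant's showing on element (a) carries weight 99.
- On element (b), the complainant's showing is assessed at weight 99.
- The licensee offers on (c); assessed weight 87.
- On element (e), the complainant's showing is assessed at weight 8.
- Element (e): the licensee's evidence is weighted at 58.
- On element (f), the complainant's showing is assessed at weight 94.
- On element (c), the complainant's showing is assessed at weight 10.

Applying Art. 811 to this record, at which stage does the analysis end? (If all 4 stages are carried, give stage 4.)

stage 3

At Stage 1 the complainant must meet proof excluding reasonable doubt (weight exceeds 95): on (a) the weight is 99, which does exceed 95, so (a) meets the standard; on (b) the weight is 99, which does exceed 95, so (b) meets the standard.
  The complainant carries Stage 1; the licensee now bears the burden.
At Stage 2 the licensee must meet a clear and cogent showing (weight is at least 77): on (c) the weight is 87 less the opposing 10 gives net 77, ≥ 77, so (c) meets the standard.
  All elements met. The licensee retains the burden for Stage 3.
At Stage 3 the licensee must meet the preponderance of the evidence (weight is at least 53): on (d) the weight is 64 less the opposing 11 gives net 53, ≥ 53, so (d) meets the standard; on (e) the weight is 58 less the opposing 8 gives net 50, < 53, so (e) does not meet the standard.
  Stage 3 not carried; the licensee fails its burden.
The complainant prevails.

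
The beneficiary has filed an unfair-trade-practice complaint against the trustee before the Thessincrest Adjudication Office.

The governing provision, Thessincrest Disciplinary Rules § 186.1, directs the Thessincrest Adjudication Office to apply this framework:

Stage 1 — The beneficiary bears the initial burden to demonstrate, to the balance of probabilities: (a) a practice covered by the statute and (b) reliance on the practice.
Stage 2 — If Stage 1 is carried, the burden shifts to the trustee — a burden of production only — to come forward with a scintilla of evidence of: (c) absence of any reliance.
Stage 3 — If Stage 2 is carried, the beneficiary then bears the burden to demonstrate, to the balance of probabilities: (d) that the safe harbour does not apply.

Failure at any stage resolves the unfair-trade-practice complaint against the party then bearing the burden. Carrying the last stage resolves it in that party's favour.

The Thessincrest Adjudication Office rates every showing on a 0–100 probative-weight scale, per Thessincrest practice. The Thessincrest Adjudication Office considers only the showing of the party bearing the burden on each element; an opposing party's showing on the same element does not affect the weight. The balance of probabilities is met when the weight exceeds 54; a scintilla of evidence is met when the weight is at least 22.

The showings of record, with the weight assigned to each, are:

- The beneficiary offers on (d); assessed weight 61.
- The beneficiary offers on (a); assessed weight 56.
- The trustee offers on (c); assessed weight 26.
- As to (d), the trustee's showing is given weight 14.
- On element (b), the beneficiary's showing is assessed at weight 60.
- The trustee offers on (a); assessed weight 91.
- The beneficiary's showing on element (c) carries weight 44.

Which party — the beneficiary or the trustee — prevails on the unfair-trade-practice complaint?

Stage 1 (beneficiary, the balance of probabilities, weight exceeds 54): (a) 56 (trustee's 91 disregarded) > 54 — meets; (b) 60 > 54 — meets.
  Stage 1 carried; the burden shifts to the trustee.
Stage 2 (trustee, a scintilla of evidence, weight is at least 22): (c) 26 (beneficiary's 44 disregarded) ≥ 22 — meets.
  The trustee carries Stage 2; the beneficiary now bears the burden.
Stage 3 (beneficiary, the balance of probabilities, weight exceeds 54): (d) 61 (trustee's 14 disregarded) > 54 — meets.
  All elements met at the final stage.
All stages carried — the beneficiary prevails.

beneficiary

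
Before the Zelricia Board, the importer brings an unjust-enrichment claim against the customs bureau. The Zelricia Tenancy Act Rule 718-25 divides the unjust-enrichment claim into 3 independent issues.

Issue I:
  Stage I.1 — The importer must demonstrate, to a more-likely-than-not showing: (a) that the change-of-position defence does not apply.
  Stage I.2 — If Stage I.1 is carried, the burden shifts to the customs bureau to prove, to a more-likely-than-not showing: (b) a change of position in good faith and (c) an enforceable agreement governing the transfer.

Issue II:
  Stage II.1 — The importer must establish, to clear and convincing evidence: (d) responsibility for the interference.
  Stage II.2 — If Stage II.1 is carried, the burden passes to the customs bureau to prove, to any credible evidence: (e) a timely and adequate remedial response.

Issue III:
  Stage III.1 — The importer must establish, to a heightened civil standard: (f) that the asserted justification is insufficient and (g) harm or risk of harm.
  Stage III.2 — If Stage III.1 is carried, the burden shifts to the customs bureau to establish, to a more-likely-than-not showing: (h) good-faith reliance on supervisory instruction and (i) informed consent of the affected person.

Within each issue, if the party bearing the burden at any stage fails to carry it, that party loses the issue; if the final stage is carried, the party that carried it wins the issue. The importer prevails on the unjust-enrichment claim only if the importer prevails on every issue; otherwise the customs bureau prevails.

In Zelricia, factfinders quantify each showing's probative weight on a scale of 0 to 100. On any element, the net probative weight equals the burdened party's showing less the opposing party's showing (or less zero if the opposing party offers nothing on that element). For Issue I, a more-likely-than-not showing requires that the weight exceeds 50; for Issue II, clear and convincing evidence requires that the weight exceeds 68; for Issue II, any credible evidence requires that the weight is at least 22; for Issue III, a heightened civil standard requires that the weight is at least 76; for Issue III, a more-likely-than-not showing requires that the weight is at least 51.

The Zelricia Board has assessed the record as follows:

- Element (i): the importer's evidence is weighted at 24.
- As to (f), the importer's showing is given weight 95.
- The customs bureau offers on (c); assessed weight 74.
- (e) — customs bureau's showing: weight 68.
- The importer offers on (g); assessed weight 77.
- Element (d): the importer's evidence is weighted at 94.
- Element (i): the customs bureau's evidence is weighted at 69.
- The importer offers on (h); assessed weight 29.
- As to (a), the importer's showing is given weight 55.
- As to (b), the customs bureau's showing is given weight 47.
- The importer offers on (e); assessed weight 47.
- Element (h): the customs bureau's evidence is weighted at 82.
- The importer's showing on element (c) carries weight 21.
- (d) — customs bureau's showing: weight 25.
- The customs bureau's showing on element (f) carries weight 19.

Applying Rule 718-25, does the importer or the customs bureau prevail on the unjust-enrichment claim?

— Issue I —
At Stage I.1 the importer must meet a more-likely-than-not showing (weight exceeds 50): on (a) the weight is 55, which does exceed 50, so (a) meets the standard.
  All elements met. The burden passes to the customs bureau.
At Stage I.2 the customs bureau must meet a more-likely-than-not showing (weight exceeds 50): on (b) the weight is 47, which does not exceed 50, so (b) does not meet the standard; on (c) the weight is 74 less the opposing 21 gives net 53, > 50, so (c) meets the standard.
  Stage I.2 not carried; the customs bureau fails its burden.
So the importer prevails on this issue.
— Issue II —
Stage II.1 — burden on importer; standard: clear and convincing evidence (weight exceeds 68).
    (d): 94 − 25 = 69 > 68 [met]
  All elements met. The burden passes to the customs bureau.
Stage II.2 — burden on customs bureau; standard: any credible evidence (weight is at least 22).
    (e): 68 − 47 = 21 < 22 [not met]
  Not every element is met, so the customs bureau fails to carry Stage II.2.
So the importer prevails on this issue.
— Issue III —
Stage III.1 (importer, a heightened civil standard, weight is at least 76): (f) net 95−19=76 ≥ 76 — meets; (g) 77 ≥ 76 — meets.
  Stage III.1 is satisfied; the onus moves to the customs bureau.
Stage III.2 (customs bureau, a more-likely-than-not showing, weight is at least 51): (h) net 82−29=53 ≥ 51 — meets; (i) net 69−24=45 < 51 — fails.
  Not every element is met, so the customs bureau fails to carry Stage III.2.
The analysis ends at Stage III.2; the importer prevails on this issue.
Per-issue: Issue I → importer; Issue II → importer; Issue III → importer. The importer must prevail on every issue; overall, the importer prevails.

importer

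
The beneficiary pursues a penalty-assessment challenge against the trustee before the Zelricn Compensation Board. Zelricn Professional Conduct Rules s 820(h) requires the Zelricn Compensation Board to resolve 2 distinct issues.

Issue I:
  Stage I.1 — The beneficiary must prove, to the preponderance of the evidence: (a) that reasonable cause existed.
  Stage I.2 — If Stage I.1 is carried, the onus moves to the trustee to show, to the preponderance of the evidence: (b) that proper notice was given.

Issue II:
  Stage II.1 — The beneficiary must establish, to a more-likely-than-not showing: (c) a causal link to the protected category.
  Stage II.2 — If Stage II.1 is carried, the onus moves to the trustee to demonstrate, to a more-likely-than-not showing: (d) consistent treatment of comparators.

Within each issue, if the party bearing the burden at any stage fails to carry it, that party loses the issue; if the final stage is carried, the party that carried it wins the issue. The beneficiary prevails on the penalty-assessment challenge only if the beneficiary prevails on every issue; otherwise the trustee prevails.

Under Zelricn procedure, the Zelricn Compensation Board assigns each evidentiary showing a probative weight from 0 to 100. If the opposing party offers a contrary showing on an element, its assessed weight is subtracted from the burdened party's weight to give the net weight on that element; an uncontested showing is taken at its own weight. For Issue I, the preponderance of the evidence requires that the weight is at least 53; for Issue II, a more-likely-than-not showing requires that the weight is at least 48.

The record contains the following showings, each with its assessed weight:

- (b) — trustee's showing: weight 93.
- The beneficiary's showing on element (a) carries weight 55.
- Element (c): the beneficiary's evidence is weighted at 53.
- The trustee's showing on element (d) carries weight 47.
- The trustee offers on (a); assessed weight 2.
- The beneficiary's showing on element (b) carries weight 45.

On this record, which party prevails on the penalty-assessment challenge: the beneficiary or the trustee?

— Issue I —
At Stage I.1 the beneficiary must meet the preponderance of the evidence (weight is at least 53): on (a) the weight is 55 less the opposing 2 gives net 53, ≥ 53, so (a) meets the standard.
  All elements met. The burden passes to the trustee.
At Stage I.2 the trustee must meet the preponderance of the evidence (weight is at least 53): on (b) the weight is 93 less the opposing 45 gives net 48, < 53, so (b) does not meet the standard.
  The trustee does not carry Stage I.2.
The analysis ends at Stage I.2; the beneficiary prevails on this issue.
— Issue II —
At Stage II.1 the beneficiary must meet a more-likely-than-not showing (weight is at least 48): on (c) the weight is 53, which does reach 48, so (c) meets the standard.
  Stage II.1 carried; the burden shifts to the trustee.
At Stage II.2 the trustee must meet a more-likely-than-not showing (weight is at least 48): on (d) the weight is 47, which does not reach 48, so (d) does not meet the standard.
  The trustee does not carry Stage II.2.
So the beneficiary prevails on this issue.
Per-issue: Issue I → beneficiary; Issue II → beneficiary. The beneficiary must prevail on every issue; overall, the beneficiary prevails.

beneficiary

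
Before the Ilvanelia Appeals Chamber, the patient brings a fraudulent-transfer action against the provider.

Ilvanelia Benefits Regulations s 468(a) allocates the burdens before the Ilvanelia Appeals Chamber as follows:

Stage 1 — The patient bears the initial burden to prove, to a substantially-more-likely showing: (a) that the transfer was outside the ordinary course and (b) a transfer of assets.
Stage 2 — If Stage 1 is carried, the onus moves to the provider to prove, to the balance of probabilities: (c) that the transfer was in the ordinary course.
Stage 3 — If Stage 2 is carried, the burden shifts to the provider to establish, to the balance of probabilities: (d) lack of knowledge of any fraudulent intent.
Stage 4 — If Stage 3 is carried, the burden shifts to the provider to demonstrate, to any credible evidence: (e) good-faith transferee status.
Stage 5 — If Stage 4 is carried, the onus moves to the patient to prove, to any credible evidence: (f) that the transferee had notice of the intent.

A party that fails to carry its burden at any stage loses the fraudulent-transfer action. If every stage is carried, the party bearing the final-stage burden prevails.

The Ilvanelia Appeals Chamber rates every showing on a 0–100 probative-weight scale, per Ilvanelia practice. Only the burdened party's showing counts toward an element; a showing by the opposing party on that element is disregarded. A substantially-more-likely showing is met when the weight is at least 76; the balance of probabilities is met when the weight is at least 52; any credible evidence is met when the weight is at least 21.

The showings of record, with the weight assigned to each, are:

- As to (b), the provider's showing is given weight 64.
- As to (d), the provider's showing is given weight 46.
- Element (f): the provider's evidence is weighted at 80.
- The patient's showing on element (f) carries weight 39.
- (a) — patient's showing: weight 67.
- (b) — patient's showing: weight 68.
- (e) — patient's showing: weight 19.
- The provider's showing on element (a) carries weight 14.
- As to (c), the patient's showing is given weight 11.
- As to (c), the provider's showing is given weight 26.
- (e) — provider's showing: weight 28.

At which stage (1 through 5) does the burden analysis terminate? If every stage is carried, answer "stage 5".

Stage 1 (patient, a substantially-more-likely showing, weight is at least 76): (a) 67 (provider's 14 disregarded) < 76 — fails; (b) 68 (provider's 64 disregarded) < 76 — fails.
  Stage 1 not carried; the patient fails its burden.
So the provider prevails.

stage 1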